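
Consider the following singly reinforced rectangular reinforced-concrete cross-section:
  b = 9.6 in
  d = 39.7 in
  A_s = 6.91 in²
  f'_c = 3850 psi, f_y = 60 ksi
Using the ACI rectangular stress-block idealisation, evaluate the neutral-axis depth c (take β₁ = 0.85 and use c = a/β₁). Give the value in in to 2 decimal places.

T = A_s f_y = 6.91 × 60 = 414.6 kips.
a = T/(0.85 f'_c b) = 414.6/(0.85 × 3.85 × 9.6) = 13.1971 in.
With β₁ = 0.85, c = a/β₁ = 13.1971/0.85 = 15.53 in.

c ≈ 15.53 in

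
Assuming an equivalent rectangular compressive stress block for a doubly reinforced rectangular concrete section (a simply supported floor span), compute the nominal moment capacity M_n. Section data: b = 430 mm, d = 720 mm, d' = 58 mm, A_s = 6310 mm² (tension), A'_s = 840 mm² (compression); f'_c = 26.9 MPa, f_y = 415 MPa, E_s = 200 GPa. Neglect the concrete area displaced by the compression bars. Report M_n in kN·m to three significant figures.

M_n ≈ 1600 kN·m

Assume both tension and compression steel yield.
Net tension couple steel: A_s − A'_s = 5470 mm².
a = (A_s − A'_s) f_y / (0.85 f'_c b) = 2270050/(0.85 × 26.9 × 430) = 230.89 mm.
c = a/β₁ = 230.89/0.85 = 271.64 mm; ε'_s = 0.003(c − d')/c = 0.0024 ≥ f_y/E_s = 0.0021, so compression steel does yield.
M_n = (A_s − A'_s) f_y (d − a/2) + A'_s f_y (d − d') = [2270050 × (720 − 115.445) + 348600 × (720 − 58)] × 10⁻⁶ = 1372.37 + 230.77 = 1603.14 kN·m.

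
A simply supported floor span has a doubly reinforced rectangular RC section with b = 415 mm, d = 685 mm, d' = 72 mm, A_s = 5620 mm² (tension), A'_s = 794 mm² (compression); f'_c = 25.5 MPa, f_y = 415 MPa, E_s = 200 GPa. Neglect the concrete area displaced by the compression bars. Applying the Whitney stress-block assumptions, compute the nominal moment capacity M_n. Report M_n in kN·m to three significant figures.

Assume both tension and compression steel yield.
Net tension couple steel: A_s − A'_s = 4826 mm².
a = (A_s − A'_s) f_y / (0.85 f'_c b) = 2002790/(0.85 × 25.5 × 415) = 222.65 mm.
c = a/β₁ = 222.65/0.85 = 261.94 mm; ε'_s = 0.003(c − d')/c = 0.0022 ≥ f_y/E_s = 0.0021, so compression steel does yield.
M_n = (A_s − A'_s) f_y (d − a/2) + A'_s f_y (d − d') = [2002790 × (685 − 111.325) + 329510 × (685 − 72)] × 10⁻⁶ = 1148.95 + 201.99 = 1350.94 kN·m.

M_n ≈ 1350 kN·m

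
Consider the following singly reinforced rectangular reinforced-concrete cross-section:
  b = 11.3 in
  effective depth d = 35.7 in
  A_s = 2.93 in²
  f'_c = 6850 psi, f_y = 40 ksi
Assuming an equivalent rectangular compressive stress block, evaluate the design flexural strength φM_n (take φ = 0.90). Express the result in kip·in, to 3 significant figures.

φM_n ≈ 3670 kip·in

T = A_s f_y = 2.93 × 40 = 117.2 kips.
a = T/(0.85 f'_c b) = 117.2/(0.85 × 6.85 × 11.3) = 1.781 in.
M_n = T(d − a/2) = 117.2 × (35.7 − 0.8905) = 4079.7 kip·in.
φM_n = 0.90 × 4079.7 = 3671.7 kip·in.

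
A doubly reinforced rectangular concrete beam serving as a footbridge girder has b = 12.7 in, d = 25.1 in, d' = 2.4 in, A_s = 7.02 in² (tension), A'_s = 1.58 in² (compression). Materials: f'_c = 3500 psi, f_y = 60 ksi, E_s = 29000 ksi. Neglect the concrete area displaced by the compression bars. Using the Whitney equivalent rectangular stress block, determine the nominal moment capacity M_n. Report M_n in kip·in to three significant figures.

Assume both steels yield.
a = (A_s − A'_s) f_y/(0.85 f'_c b) = (7.02 − 1.58) × 60/(0.85 × 3.5 × 12.7) = 8.639 in.
c = a/β₁ = 8.639/0.85 = 10.164 in; ε'_s = 0.003(c − d')/c = 0.0023 ≥ ε_y = 0.0021, so the compression steel yields.
M_n = (A_s − A'_s) f_y (d − a/2) + A'_s f_y (d − d') = 326.4 × (25.1 − 4.3195) + 94.8 × (25.1 − 2.4) = 6782.8 + 2152.0 = 8934.8 kip·in.

M_n ≈ 8930 kip·in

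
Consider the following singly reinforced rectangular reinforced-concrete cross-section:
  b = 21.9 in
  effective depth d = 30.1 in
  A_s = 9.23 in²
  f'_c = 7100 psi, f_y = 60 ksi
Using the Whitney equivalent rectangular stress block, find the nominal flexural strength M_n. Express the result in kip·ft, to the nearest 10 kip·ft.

M_n ≈ 1290 kip·ft

T = A_s f_y = 9.23 × 60 = 553.8 kips.
a = T/(0.85 f'_c b) = 553.8/(0.85 × 7.1 × 21.9) = 4.190 in.
M_n = T(d − a/2) = 553.8 × (30.1 − 2.095) = 15509.2 kip·in = 15509.2/12 = 1292.43 kip·ft.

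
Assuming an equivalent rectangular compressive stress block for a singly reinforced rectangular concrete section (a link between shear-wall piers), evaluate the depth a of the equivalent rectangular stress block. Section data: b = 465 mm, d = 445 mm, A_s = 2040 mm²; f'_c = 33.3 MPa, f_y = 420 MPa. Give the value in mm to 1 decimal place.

T = A_s f_y = 2040 × 420 = 856800 N = 856.8 kN.
Setting C = 0.85 f'_c a b equal to T: a = 856800/(0.85 × 33.3 × 465) = 65.1 mm.

a ≈ 65.1 mm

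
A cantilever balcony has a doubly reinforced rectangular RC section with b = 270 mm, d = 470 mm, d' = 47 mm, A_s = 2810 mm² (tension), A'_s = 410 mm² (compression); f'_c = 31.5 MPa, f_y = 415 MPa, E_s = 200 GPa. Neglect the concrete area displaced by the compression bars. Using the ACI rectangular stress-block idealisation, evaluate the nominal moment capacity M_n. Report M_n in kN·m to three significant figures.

Assume both tension and compression steel yield.
Net tension couple steel: A_s − A'_s = 2400 mm².
a = (A_s − A'_s) f_y / (0.85 f'_c b) = 996000/(0.85 × 31.5 × 270) = 137.77 mm.
c = a/β₁ = 137.77/0.825 = 166.99 mm; ε'_s = 0.003(c − d')/c = 0.0022 ≥ f_y/E_s = 0.0021, so compression steel does yield.
M_n = (A_s − A'_s) f_y (d − a/2) + A'_s f_y (d − d') = [996000 × (470 − 68.885) + 170150 × (470 − 47)] × 10⁻⁶ = 399.51 + 71.97 = 471.48 kN·m.

M_n ≈ 471 kN·m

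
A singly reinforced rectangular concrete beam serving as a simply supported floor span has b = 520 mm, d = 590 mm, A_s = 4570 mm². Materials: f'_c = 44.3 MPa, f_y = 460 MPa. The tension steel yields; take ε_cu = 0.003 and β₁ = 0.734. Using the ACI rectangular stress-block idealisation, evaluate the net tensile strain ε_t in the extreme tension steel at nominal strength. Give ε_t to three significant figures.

a = A_s f_y/(0.85 f'_c b) = 107.36 mm.
β₁ = 0.734, so c = a/β₁ = 107.36/0.734 = 146.27 mm.
From the linear strain diagram with ε_cu = 0.003: ε_t = 0.003 (d − c)/c = 0.003 × (590 − 146.27)/146.27 = 0.00910.
Since ε_t ≥ 0.005, the section is tension-controlled.

ε_t ≈ 0.00910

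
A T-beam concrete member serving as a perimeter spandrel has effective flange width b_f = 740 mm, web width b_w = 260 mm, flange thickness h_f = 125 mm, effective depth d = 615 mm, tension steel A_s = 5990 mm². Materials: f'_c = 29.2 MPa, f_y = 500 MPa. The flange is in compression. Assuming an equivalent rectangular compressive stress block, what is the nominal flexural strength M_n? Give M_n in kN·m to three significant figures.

Tension: T = A_s f_y = 5990 × 500 = 2995000 N.
Try a within the flange: a = T/(0.85 f'_c b_f) = 2995000/(0.85 × 29.2 × 740) = 163.07 mm.
a = 163.07 > h_f = 125 mm: the block extends into the web. Split into flange-overhang and web parts.
C_f = 0.85 f'_c (b_f − b_w) h_f = 0.85 × 29.2 × (740 − 260) × 125 = 1489200 N.
Remaining web compression depth: a_w = (T − C_f)/(0.85 f'_c b_w) = (2995000 − 1489200)/(0.85 × 29.2 × 260) = 233.34 mm.
M_n = C_f(d − h_f/2) + (T − C_f)(d − a_w/2) = 1489200 × (615 − 62.5) + 1505800 × (615 − 116.67) = 822.78 + 750.39 = 1573.17 × 10⁶ N·mm.
M_n = 1573.17 kN·m.

M_n ≈ 1570 kN·m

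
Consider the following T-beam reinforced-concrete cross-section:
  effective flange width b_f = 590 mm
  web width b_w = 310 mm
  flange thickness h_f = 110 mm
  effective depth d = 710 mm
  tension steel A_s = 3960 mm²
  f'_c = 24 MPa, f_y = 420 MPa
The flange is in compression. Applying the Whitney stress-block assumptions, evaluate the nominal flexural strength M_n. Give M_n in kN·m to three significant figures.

Tension: T = A_s f_y = 3960 × 420 = 1663200 N.
Try a within the flange: a = T/(0.85 f'_c b_f) = 1663200/(0.85 × 24 × 590) = 138.19 mm.
a = 138.19 > h_f = 110 mm: the block extends into the web. Split into flange-overhang and web parts.
C_f = 0.85 f'_c (b_f − b_w) h_f = 0.85 × 24 × (590 − 310) × 110 = 628320 N.
Remaining web compression depth: a_w = (T − C_f)/(0.85 f'_c b_w) = (1663200 − 628320)/(0.85 × 24 × 310) = 163.64 mm.
M_n = C_f(d − h_f/2) + (T − C_f)(d − a_w/2) = 628320 × (710 − 55) + 1034880 × (710 − 81.82) = 411.55 + 650.09 = 1061.64 × 10⁶ N·mm.
M_n = 1061.64 kN·m.

M_n ≈ 1060 kN·m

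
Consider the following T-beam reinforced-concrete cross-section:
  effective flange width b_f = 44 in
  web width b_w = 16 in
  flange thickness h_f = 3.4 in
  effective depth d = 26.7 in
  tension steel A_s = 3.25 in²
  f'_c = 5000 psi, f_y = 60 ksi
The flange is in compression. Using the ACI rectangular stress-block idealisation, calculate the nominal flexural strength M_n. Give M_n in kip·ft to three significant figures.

M_n ≈ 425 kip·ft

Tension: T = A_s f_y = 3.25 × 60 = 195 kips.
Try a within the flange: a = T/(0.85 f'_c b_f) = 195/(0.85 × 5 × 44) = 1.043 in.
Since a = 1.043 ≤ h_f = 3.4 in, the stress block lies entirely in the flange; analyse as a rectangular beam of width b_f.
M_n = T(d − a/2) = 195 × (26.7 − 0.5215) = 5104.8 kip·in.
M_n = 5104.8/12 = 425.40 kip·ft.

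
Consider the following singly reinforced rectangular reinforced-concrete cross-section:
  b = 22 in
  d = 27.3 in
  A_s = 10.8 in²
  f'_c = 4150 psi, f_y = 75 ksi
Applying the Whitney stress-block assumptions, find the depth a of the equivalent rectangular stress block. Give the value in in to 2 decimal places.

T = A_s f_y = 10.8 × 75 = 810 kips.
a = T/(0.85 f'_c b) = 810/(0.85 × 4.15 × 22) = 10.44 in.

a ≈ 10.44 in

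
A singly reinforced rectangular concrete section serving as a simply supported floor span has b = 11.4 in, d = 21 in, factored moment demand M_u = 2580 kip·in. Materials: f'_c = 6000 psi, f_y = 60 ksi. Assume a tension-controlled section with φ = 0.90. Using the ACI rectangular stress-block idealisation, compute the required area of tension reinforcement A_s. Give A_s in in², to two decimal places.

M_n = M_u/φ = 2580/0.90 = 2866.67 kip·in.
From M_n = 0.85 f'_c a b (d − a/2):
a = d − √(d² − 2M_n/(0.85 f'_c b)) = 21 − √(21² − 2 × 2866.67/(0.85 × 6 × 11.4)) = 2.496 in.
A_s = 0.85 f'_c a b / f_y = 0.85 × 6 × 2.496 × 11.4 / 60 = 2.419 in².

A_s ≈ 2.42 in²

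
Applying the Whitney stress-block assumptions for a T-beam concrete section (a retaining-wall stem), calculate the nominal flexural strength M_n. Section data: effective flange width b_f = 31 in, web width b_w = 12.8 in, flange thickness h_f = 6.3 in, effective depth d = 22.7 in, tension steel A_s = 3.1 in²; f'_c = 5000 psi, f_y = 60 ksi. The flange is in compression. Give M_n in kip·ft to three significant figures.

M_n ≈ 341 kip·ft

Tension: T = A_s f_y = 3.1 × 60 = 186 kips.
Try a within the flange: a = T/(0.85 f'_c b_f) = 186/(0.85 × 5 × 31) = 1.412 in.
Since a = 1.412 ≤ h_f = 6.3 in, the stress block lies entirely in the flange; analyse as a rectangular beam of width b_f.
M_n = T(d − a/2) = 186 × (22.7 − 0.706) = 4090.9 kip·in.
M_n = 4090.9/12 = 340.91 kip·ft.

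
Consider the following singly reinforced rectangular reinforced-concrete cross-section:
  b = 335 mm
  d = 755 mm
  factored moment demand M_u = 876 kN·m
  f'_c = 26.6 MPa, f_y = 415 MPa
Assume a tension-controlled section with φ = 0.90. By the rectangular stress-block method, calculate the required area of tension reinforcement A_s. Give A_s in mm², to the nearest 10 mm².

A_s ≈ 3570 mm²

M_n = M_u/φ = 876/0.90 = 973.333 kN·m.
With M_n = 0.85 f'_c a b (d − a/2), solve the quadratic for a:
a = d − √(d² − 2M_n/(0.85 f'_c b)) = 755 − √(755² − 2 × 973.333×10⁶/(0.85 × 26.6 × 335)) = 195.52 mm.
A_s = 0.85 f'_c a b / f_y = 0.85 × 26.6 × 195.52 × 335 / 415 = 3568.5 mm².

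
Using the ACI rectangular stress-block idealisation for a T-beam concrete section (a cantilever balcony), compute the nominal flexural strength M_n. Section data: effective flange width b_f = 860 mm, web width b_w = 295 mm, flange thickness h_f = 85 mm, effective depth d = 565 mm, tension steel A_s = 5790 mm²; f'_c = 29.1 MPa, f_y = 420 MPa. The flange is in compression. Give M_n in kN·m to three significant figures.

Tension: T = A_s f_y = 5790 × 420 = 2431800 N.
Try a within the flange: a = T/(0.85 f'_c b_f) = 2431800/(0.85 × 29.1 × 860) = 114.32 mm.
a = 114.32 > h_f = 85 mm: the block extends into the web. Split into flange-overhang and web parts.
C_f = 0.85 f'_c (b_f − b_w) h_f = 0.85 × 29.1 × (860 − 295) × 85 = 1187898 N.
Remaining web compression depth: a_w = (T − C_f)/(0.85 f'_c b_w) = (2431800 − 1187898)/(0.85 × 29.1 × 295) = 170.47 mm.
M_n = C_f(d − h_f/2) + (T − C_f)(d − a_w/2) = 1187898 × (565 − 42.5) + 1243902 × (565 − 85.235) = 620.68 + 596.78 = 1217.46 × 10⁶ N·mm.
M_n = 1217.46 kN·m.

M_n ≈ 1220 kN·m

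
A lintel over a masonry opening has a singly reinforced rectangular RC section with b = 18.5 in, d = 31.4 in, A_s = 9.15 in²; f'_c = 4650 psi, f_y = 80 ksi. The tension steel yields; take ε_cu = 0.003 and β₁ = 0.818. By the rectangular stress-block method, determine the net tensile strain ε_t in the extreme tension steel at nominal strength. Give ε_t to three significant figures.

ε_t ≈ 0.00470

a = A_s f_y/(0.85 f'_c b) = 10.011 in.
β₁ = 0.818, so c = a/β₁ = 10.011/0.818 = 12.238 in.
From the linear strain diagram with ε_cu = 0.003: ε_t = 0.003 (d − c)/c = 0.003 × (31.4 − 12.238)/12.238 = 0.00470.
ε_t is between 0.004 and 0.005 — transition zone.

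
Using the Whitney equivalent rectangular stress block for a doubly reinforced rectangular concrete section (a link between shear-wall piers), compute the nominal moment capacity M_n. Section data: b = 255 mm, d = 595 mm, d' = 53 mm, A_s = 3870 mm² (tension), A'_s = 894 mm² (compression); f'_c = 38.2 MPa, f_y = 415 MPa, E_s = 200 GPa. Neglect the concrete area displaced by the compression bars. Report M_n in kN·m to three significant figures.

M_n ≈ 844 kN·m

Assume both tension and compression steel yield.
Net tension couple steel: A_s − A'_s = 2976 mm².
a = (A_s − A'_s) f_y / (0.85 f'_c b) = 1235040/(0.85 × 38.2 × 255) = 149.16 mm.
c = a/β₁ = 149.16/0.777 = 191.97 mm; ε'_s = 0.003(c − d')/c = 0.0022 ≥ f_y/E_s = 0.0021, so compression steel does yield.
M_n = (A_s − A'_s) f_y (d − a/2) + A'_s f_y (d − d') = [1235040 × (595 − 74.58) + 371010 × (595 − 53)] × 10⁻⁶ = 642.74 + 201.09 = 843.83 kN·m.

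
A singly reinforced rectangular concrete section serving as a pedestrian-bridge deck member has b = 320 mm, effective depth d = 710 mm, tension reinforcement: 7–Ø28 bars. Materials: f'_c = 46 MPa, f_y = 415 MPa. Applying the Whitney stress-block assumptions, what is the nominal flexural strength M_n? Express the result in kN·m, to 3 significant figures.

A_s = 7 × 616 = 4312 mm².
T = A_s f_y = 4312 × 415 = 1789480 N = 1789.48 kN.
From C = T: a = T/(0.85 f'_c b) = 1789480/(0.85 × 46 × 320) = 143.02 mm.
M_n = T(d − a/2) = 1789.48 kN × (710 − 71.51) mm = 1142.57 kN·m.

M_n ≈ 1140 kN·m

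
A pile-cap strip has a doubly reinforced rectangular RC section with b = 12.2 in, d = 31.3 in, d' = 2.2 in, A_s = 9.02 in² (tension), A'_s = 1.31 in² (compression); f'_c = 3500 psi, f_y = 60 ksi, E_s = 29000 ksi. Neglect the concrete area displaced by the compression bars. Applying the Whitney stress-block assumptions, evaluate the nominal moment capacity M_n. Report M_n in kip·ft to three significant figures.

Assume both steels yield.
a = (A_s − A'_s) f_y/(0.85 f'_c b) = (9.02 − 1.31) × 60/(0.85 × 3.5 × 12.2) = 12.746 in.
c = a/β₁ = 12.746/0.85 = 14.995 in; ε'_s = 0.003(c − d')/c = 0.0026 ≥ ε_y = 0.0021, so the compression steel yields.
M_n = (A_s − A'_s) f_y (d − a/2) + A'_s f_y (d − d') = 462.6 × (31.3 − 6.373) + 78.6 × (31.3 − 2.2) = 11531.2 + 2287.3 = 13818.5 kip·in = 13818.5/12 = 1151.54 kip·ft.

M_n ≈ 1150 kip·ft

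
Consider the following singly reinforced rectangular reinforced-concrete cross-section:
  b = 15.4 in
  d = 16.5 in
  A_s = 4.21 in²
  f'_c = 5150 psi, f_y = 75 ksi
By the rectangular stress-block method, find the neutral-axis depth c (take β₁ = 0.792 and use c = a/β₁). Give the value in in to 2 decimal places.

c ≈ 5.91 in

T = A_s f_y = 4.21 × 75 = 315.75 kips.
a = T/(0.85 f'_c b) = 315.75/(0.85 × 5.15 × 15.4) = 4.6838 in.
With β₁ = 0.792, c = a/β₁ = 4.6838/0.792 = 5.91 in.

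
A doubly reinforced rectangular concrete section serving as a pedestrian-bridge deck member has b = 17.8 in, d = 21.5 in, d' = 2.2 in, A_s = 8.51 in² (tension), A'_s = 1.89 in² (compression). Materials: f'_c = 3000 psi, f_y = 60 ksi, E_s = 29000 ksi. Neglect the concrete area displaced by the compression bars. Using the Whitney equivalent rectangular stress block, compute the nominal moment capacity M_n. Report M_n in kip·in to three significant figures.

Assume both steels yield.
a = (A_s − A'_s) f_y/(0.85 f'_c b) = (8.51 − 1.89) × 60/(0.85 × 3 × 17.8) = 8.751 in.
c = a/β₁ = 8.751/0.85 = 10.295 in; ε'_s = 0.003(c − d')/c = 0.0024 ≥ ε_y = 0.0021, so the compression steel yields.
M_n = (A_s − A'_s) f_y (d − a/2) + A'_s f_y (d − d') = 397.2 × (21.5 − 4.3755) + 113.4 × (21.5 − 2.2) = 6801.9 + 2188.6 = 8990.5 kip·in.

M_n ≈ 8990 kip·in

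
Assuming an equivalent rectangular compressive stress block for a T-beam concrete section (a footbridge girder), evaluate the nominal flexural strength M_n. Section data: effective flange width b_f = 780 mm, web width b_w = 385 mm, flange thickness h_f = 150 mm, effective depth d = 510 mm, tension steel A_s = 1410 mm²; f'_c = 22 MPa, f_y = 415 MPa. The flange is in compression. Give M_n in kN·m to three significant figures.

M_n ≈ 287 kN·m

Tension: T = A_s f_y = 1410 × 415 = 585150 N.
Try a within the flange: a = T/(0.85 f'_c b_f) = 585150/(0.85 × 22 × 780) = 40.12 mm.
Since a = 40.12 ≤ h_f = 150 mm, the stress block lies entirely in the flange; analyse as a rectangular beam of width b_f.
M_n = T(d − a/2) = 585150 × (510 − 20.06) = 286.69 × 10⁶ N·mm.
M_n = 286.69 kN·m.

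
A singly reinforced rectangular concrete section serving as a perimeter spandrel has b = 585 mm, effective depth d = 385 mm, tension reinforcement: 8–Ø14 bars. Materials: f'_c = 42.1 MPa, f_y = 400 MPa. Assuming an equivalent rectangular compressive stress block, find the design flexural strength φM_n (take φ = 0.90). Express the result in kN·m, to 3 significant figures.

φM_n ≈ 166 kN·m

A_s = 8 × 154 = 1232 mm².
T = A_s f_y = 1232 × 400 = 492800 N = 492.8 kN.
From C = T: a = T/(0.85 f'_c b) = 492800/(0.85 × 42.1 × 585) = 23.54 mm.
M_n = T(d − a/2) = 492.8 kN × (385 − 11.77) mm = 183.93 kN·m.
φM_n = 0.90 × 183.93 = 165.54 kN·m.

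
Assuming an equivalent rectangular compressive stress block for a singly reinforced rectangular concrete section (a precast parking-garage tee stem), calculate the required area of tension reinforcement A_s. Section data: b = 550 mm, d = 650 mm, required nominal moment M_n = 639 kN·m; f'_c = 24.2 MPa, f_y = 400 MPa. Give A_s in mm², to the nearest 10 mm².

With M_n = 0.85 f'_c a b (d − a/2), solve the quadratic for a:
a = d − √(d² − 2M_n/(0.85 f'_c b)) = 650 − √(650² − 2 × 639×10⁶/(0.85 × 24.2 × 550)) = 93.64 mm.
A_s = 0.85 f'_c a b / f_y = 0.85 × 24.2 × 93.64 × 550 / 400 = 2648.5 mm².

A_s ≈ 2650 mm²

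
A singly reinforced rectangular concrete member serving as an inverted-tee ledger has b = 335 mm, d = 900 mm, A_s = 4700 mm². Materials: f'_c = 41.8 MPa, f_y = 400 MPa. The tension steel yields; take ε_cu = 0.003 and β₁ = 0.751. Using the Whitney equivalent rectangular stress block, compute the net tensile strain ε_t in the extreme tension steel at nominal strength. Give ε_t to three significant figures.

ε_t ≈ 0.00984

a = A_s f_y/(0.85 f'_c b) = 157.95 mm.
β₁ = 0.751, so c = a/β₁ = 157.95/0.751 = 210.32 mm.
From the linear strain diagram with ε_cu = 0.003: ε_t = 0.003 (d − c)/c = 0.003 × (900 − 210.32)/210.32 = 0.00984.
Since ε_t ≥ 0.005, the section is tension-controlled.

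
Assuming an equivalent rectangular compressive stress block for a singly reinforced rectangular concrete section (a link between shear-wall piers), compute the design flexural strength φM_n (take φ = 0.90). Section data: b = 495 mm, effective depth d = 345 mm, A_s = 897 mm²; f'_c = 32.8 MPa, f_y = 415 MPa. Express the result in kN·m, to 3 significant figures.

T = A_s f_y = 897 × 415 = 372255 N = 372.255 kN.
From C = T: a = T/(0.85 f'_c b) = 372255/(0.85 × 32.8 × 495) = 26.97 mm.
M_n = T(d − a/2) = 372.255 kN × (345 − 13.485) mm = 123.41 kN·m.
φM_n = 0.90 × 123.41 = 111.07 kN·m.

φM_n ≈ 111 kN·m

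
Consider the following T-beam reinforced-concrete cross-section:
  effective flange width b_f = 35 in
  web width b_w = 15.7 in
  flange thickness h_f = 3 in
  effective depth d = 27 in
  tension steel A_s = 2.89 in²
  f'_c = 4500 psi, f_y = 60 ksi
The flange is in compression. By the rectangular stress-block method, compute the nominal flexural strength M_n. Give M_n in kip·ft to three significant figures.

M_n ≈ 381 kip·ft

Tension: T = A_s f_y = 2.89 × 60 = 173.4 kips.
Try a within the flange: a = T/(0.85 f'_c b_f) = 173.4/(0.85 × 4.5 × 35) = 1.295 in.
Since a = 1.295 ≤ h_f = 3 in, the stress block lies entirely in the flange; analyse as a rectangular beam of width b_f.
M_n = T(d − a/2) = 173.4 × (27 − 0.6475) = 4569.5 kip·in.
M_n = 4569.5/12 = 380.79 kip·ft.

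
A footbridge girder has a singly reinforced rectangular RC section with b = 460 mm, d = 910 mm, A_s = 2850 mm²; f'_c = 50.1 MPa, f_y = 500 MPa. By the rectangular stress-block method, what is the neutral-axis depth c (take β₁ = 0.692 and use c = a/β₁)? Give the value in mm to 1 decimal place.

T = A_s f_y = 2850 × 500 = 1425000 N = 1425 kN.
Setting C = 0.85 f'_c a b equal to T: a = 1425000/(0.85 × 50.1 × 460) = 72.745 mm.
With β₁ = 0.692, c = a/β₁ = 72.745/0.692 = 105.1 mm.

c ≈ 105.1 mm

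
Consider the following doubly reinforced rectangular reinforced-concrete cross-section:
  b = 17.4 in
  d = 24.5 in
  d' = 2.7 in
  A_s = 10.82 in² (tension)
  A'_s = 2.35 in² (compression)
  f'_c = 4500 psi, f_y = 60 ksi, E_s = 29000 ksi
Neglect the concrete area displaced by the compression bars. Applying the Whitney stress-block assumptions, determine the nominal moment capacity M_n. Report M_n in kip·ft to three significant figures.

Assume both steels yield.
a = (A_s − A'_s) f_y/(0.85 f'_c b) = (10.82 − 2.35) × 60/(0.85 × 4.5 × 17.4) = 7.636 in.
c = a/β₁ = 7.636/0.825 = 9.256 in; ε'_s = 0.003(c − d')/c = 0.0021 ≥ ε_y = 0.0021, so the compression steel yields.
M_n = (A_s − A'_s) f_y (d − a/2) + A'_s f_y (d − d') = 508.2 × (24.5 − 3.818) + 141 × (24.5 − 2.7) = 10510.6 + 3073.8 = 13584.4 kip·in = 13584.4/12 = 1132.03 kip·ft.

M_n ≈ 1130 kip·ft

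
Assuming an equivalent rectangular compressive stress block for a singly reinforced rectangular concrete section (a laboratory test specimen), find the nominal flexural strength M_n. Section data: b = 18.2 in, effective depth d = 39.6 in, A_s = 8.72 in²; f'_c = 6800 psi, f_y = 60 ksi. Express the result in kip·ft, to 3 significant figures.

M_n ≈ 1620 kip·ft

T = A_s f_y = 8.72 × 60 = 523.2 kips.
a = T/(0.85 f'_c b) = 523.2/(0.85 × 6.8 × 18.2) = 4.974 in.
M_n = T(d − a/2) = 523.2 × (39.6 − 2.487) = 19417.5 kip·in = 19417.5/12 = 1618.13 kip·ft.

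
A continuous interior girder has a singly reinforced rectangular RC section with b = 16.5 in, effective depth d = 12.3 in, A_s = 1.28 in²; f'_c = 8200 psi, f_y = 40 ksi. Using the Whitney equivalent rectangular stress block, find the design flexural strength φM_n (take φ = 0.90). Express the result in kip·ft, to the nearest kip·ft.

T = A_s f_y = 1.28 × 40 = 51.2 kips.
a = T/(0.85 f'_c b) = 51.2/(0.85 × 8.2 × 16.5) = 0.445 in.
M_n = T(d − a/2) = 51.2 × (12.3 − 0.2225) = 618.4 kip·in = 618.4/12 = 51.53 kip·ft.
φM_n = 0.90 × 51.53 = 46.38 kip·ft.

φM_n ≈ 46 kip·ft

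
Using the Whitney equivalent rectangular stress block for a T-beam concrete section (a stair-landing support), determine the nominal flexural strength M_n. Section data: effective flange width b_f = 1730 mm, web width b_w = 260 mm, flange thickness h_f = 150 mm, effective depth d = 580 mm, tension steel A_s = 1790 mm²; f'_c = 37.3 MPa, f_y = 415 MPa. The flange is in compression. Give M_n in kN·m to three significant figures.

M_n ≈ 426 kN·m

Tension: T = A_s f_y = 1790 × 415 = 742850 N.
Try a within the flange: a = T/(0.85 f'_c b_f) = 742850/(0.85 × 37.3 × 1730) = 13.54 mm.
Since a = 13.54 ≤ h_f = 150 mm, the stress block lies entirely in the flange; analyse as a rectangular beam of width b_f.
M_n = T(d − a/2) = 742850 × (580 − 6.77) = 425.82 × 10⁶ N·mm.
M_n = 425.82 kN·m.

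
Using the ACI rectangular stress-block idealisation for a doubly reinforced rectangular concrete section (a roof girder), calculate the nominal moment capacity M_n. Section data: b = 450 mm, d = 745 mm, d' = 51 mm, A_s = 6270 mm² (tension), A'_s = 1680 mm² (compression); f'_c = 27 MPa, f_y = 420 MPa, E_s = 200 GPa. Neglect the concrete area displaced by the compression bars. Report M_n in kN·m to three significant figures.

Assume both tension and compression steel yield.
Net tension couple steel: A_s − A'_s = 4590 mm².
a = (A_s − A'_s) f_y / (0.85 f'_c b) = 1927800/(0.85 × 27 × 450) = 186.67 mm.
c = a/β₁ = 186.67/0.85 = 219.61 mm; ε'_s = 0.003(c − d')/c = 0.0023 ≥ f_y/E_s = 0.0021, so compression steel does yield.
M_n = (A_s − A'_s) f_y (d − a/2) + A'_s f_y (d − d') = [1927800 × (745 − 93.335) + 705600 × (745 − 51)] × 10⁻⁶ = 1256.28 + 489.69 = 1745.97 kN·m.

M_n ≈ 1750 kN·m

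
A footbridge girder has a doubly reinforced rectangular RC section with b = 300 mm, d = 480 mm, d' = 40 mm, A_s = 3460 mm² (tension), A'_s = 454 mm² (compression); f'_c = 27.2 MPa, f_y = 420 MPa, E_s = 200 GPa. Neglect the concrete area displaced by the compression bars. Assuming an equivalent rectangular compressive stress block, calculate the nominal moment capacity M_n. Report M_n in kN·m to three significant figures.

Assume both tension and compression steel yield.
Net tension couple steel: A_s − A'_s = 3006 mm².
a = (A_s − A'_s) f_y / (0.85 f'_c b) = 1262520/(0.85 × 27.2 × 300) = 182.02 mm.
c = a/β₁ = 182.02/0.85 = 214.14 mm; ε'_s = 0.003(c − d')/c = 0.0024 ≥ f_y/E_s = 0.0021, so compression steel does yield.
M_n = (A_s − A'_s) f_y (d − a/2) + A'_s f_y (d − d') = [1262520 × (480 − 91.01) + 190680 × (480 − 40)] × 10⁻⁶ = 491.11 + 83.90 = 575.01 kN·m.

M_n ≈ 575 kN·m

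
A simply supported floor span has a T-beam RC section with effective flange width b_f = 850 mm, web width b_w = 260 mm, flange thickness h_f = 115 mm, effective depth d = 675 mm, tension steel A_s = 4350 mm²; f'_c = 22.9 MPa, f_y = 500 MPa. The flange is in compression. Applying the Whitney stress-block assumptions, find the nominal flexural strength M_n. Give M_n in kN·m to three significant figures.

Tension: T = A_s f_y = 4350 × 500 = 2175000 N.
Try a within the flange: a = T/(0.85 f'_c b_f) = 2175000/(0.85 × 22.9 × 850) = 131.46 mm.
a = 131.46 > h_f = 115 mm: the block extends into the web. Split into flange-overhang and web parts.
C_f = 0.85 f'_c (b_f − b_w) h_f = 0.85 × 22.9 × (850 − 260) × 115 = 1320700 N.
Remaining web compression depth: a_w = (T − C_f)/(0.85 f'_c b_w) = (2175000 − 1320700)/(0.85 × 22.9 × 260) = 168.80 mm.
M_n = C_f(d − h_f/2) + (T − C_f)(d − a_w/2) = 1320700 × (675 − 57.5) + 854300 × (675 − 84.4) = 815.53 + 504.55 = 1320.08 × 10⁶ N·mm.
M_n = 1320.08 kN·m.

M_n ≈ 1320 kN·m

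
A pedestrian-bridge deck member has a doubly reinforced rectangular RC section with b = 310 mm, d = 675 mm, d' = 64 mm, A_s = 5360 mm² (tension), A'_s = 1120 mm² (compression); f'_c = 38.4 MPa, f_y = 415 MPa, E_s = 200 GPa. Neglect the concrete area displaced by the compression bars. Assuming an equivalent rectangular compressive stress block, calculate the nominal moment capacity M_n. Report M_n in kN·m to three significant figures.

Assume both tension and compression steel yield.
Net tension couple steel: A_s − A'_s = 4240 mm².
a = (A_s − A'_s) f_y / (0.85 f'_c b) = 1759600/(0.85 × 38.4 × 310) = 173.90 mm.
c = a/β₁ = 173.90/0.776 = 224.10 mm; ε'_s = 0.003(c − d')/c = 0.0021 ≥ f_y/E_s = 0.0021, so compression steel does yield.
M_n = (A_s − A'_s) f_y (d − a/2) + A'_s f_y (d − d') = [1759600 × (675 − 86.95) + 464800 × (675 − 64)] × 10⁻⁶ = 1034.73 + 283.99 = 1318.72 kN·m.

M_n ≈ 1320 kN·m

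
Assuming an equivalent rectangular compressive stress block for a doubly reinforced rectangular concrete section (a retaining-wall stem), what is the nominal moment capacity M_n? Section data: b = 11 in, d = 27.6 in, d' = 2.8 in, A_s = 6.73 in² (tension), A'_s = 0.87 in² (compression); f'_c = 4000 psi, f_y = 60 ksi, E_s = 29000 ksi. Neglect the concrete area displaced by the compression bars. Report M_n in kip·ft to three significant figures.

M_n ≈ 779 kip·ft

Assume both steels yield.
a = (A_s − A'_s) f_y/(0.85 f'_c b) = (6.73 − 0.87) × 60/(0.85 × 4 × 11) = 9.401 in.
c = a/β₁ = 9.401/0.85 = 11.060 in; ε'_s = 0.003(c − d')/c = 0.0022 ≥ ε_y = 0.0021, so the compression steel yields.
M_n = (A_s − A'_s) f_y (d − a/2) + A'_s f_y (d − d') = 351.6 × (27.6 − 4.7005) + 52.2 × (27.6 − 2.8) = 8051.5 + 1294.6 = 9346.1 kip·in = 9346.1/12 = 778.84 kip·ft.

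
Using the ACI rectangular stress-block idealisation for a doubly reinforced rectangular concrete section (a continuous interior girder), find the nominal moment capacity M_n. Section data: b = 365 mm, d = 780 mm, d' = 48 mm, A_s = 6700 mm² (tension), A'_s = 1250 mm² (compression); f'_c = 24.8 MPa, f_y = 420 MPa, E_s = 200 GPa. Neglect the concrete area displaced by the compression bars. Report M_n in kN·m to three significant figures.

Assume both tension and compression steel yield.
Net tension couple steel: A_s − A'_s = 5450 mm².
a = (A_s − A'_s) f_y / (0.85 f'_c b) = 2289000/(0.85 × 24.8 × 365) = 297.50 mm.
c = a/β₁ = 297.50/0.85 = 350.00 mm; ε'_s = 0.003(c − d')/c = 0.0026 ≥ f_y/E_s = 0.0021, so compression steel does yield.
M_n = (A_s − A'_s) f_y (d − a/2) + A'_s f_y (d − d') = [2289000 × (780 − 148.75) + 525000 × (780 − 48)] × 10⁻⁶ = 1444.93 + 384.30 = 1829.23 kN·m.

M_n ≈ 1830 kN·m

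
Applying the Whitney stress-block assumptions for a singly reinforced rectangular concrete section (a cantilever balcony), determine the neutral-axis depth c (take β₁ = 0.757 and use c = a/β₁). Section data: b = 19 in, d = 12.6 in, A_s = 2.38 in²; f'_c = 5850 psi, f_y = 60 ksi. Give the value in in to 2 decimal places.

T = A_s f_y = 2.38 × 60 = 142.8 kips.
a = T/(0.85 f'_c b) = 142.8/(0.85 × 5.85 × 19) = 1.5115 in.
With β₁ = 0.757, c = a/β₁ = 1.5115/0.757 = 2.00 in.

c ≈ 2.00 in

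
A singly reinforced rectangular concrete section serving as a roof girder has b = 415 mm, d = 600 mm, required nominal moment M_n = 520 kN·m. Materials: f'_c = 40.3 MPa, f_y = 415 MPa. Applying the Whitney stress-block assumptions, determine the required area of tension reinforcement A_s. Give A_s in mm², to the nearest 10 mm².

A_s ≈ 2210 mm²

With M_n = 0.85 f'_c a b (d − a/2), solve the quadratic for a:
a = d − √(d² − 2M_n/(0.85 f'_c b)) = 600 − √(600² − 2 × 520×10⁶/(0.85 × 40.3 × 415)) = 64.42 mm.
A_s = 0.85 f'_c a b / f_y = 0.85 × 40.3 × 64.42 × 415 / 415 = 2206.7 mm².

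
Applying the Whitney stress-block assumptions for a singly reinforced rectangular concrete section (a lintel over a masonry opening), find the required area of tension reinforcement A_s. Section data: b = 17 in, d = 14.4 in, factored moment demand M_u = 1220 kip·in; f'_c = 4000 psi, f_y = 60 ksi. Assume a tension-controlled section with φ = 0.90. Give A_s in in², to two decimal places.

A_s ≈ 1.67 in²

M_n = M_u/φ = 1220/0.90 = 1355.56 kip·in.
From M_n = 0.85 f'_c a b (d − a/2):
a = d − √(d² − 2M_n/(0.85 f'_c b)) = 14.4 − √(14.4² − 2 × 1355.56/(0.85 × 4 × 17)) = 1.733 in.
A_s = 0.85 f'_c a b / f_y = 0.85 × 4 × 1.733 × 17 / 60 = 1.669 in².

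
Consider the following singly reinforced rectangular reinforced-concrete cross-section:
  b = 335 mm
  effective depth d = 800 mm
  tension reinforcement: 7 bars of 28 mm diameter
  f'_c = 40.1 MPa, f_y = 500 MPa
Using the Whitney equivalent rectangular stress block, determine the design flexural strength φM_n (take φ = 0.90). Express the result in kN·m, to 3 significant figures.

φM_n ≈ 1370 kN·m

A_s = 7 × 616 = 4312 mm².
T = A_s f_y = 4312 × 500 = 2156000 N = 2156 kN.
From C = T: a = T/(0.85 f'_c b) = 2156000/(0.85 × 40.1 × 335) = 188.82 mm.
M_n = T(d − a/2) = 2156 kN × (800 − 94.41) mm = 1521.25 kN·m.
φM_n = 0.90 × 1521.25 = 1369.13 kN·m.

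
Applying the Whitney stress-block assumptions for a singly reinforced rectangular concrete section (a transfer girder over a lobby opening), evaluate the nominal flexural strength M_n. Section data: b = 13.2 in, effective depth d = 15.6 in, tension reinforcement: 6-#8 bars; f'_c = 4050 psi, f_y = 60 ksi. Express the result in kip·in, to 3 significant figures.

M_n ≈ 3550 kip·in

A_s = 6 × 0.79 = 4.74 in².
T = A_s f_y = 4.74 × 60 = 284.4 kips.
a = T/(0.85 f'_c b) = 284.4/(0.85 × 4.05 × 13.2) = 6.259 in.
M_n = T(d − a/2) = 284.4 × (15.6 − 3.1295) = 3546.6 kip·in.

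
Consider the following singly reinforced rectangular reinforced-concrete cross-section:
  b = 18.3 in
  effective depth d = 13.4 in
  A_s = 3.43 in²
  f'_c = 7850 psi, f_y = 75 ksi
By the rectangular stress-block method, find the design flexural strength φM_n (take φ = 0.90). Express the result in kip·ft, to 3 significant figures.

T = A_s f_y = 3.43 × 75 = 257.25 kips.
a = T/(0.85 f'_c b) = 257.25/(0.85 × 7.85 × 18.3) = 2.107 in.
M_n = T(d − a/2) = 257.25 × (13.4 − 1.0535) = 3176.1 kip·in = 3176.1/12 = 264.68 kip·ft.
φM_n = 0.90 × 264.68 = 238.21 kip·ft.

φM_n ≈ 238 kip·ft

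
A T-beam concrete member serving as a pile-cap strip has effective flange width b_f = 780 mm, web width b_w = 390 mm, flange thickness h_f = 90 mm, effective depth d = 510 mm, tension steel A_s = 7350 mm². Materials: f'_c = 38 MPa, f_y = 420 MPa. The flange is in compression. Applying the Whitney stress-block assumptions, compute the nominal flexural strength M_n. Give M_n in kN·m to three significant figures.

M_n ≈ 1370 kN·m

Tension: T = A_s f_y = 7350 × 420 = 3087000 N.
Try a within the flange: a = T/(0.85 f'_c b_f) = 3087000/(0.85 × 38 × 780) = 122.53 mm.
a = 122.53 > h_f = 90 mm: the block extends into the web. Split into flange-overhang and web parts.
C_f = 0.85 f'_c (b_f − b_w) h_f = 0.85 × 38 × (780 − 390) × 90 = 1133730 N.
Remaining web compression depth: a_w = (T − C_f)/(0.85 f'_c b_w) = (3087000 − 1133730)/(0.85 × 38 × 390) = 155.06 mm.
M_n = C_f(d − h_f/2) + (T − C_f)(d − a_w/2) = 1133730 × (510 − 45) + 1953270 × (510 − 77.53) = 527.18 + 844.73 = 1371.91 × 10⁶ N·mm.
M_n = 1371.91 kN·m.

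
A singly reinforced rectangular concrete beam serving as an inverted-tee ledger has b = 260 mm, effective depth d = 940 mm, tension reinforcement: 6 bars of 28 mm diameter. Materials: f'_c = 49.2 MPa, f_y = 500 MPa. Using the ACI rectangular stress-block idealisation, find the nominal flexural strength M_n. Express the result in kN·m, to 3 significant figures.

A_s = 6 × 616 = 3696 mm².
T = A_s f_y = 3696 × 500 = 1848000 N = 1848 kN.
From C = T: a = T/(0.85 f'_c b) = 1848000/(0.85 × 49.2 × 260) = 169.96 mm.
M_n = T(d − a/2) = 1848 kN × (940 − 84.98) mm = 1580.08 kN·m.

M_n ≈ 1580 kN·m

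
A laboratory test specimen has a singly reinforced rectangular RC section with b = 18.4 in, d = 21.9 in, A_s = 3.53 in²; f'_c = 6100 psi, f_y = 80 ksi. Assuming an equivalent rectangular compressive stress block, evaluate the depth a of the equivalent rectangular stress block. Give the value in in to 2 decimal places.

a ≈ 2.96 in

T = A_s f_y = 3.53 × 80 = 282.4 kips.
a = T/(0.85 f'_c b) = 282.4/(0.85 × 6.1 × 18.4) = 2.96 in.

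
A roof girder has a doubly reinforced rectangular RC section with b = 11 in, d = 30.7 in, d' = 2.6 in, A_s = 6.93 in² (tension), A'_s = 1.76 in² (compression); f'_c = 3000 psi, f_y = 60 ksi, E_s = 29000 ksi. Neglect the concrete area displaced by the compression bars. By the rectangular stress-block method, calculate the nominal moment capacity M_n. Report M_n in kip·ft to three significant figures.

M_n ≈ 898 kip·ft

Assume both steels yield.
a = (A_s − A'_s) f_y/(0.85 f'_c b) = (6.93 − 1.76) × 60/(0.85 × 3 × 11) = 11.059 in.
c = a/β₁ = 11.059/0.85 = 13.011 in; ε'_s = 0.003(c − d')/c = 0.0024 ≥ ε_y = 0.0021, so the compression steel yields.
M_n = (A_s − A'_s) f_y (d − a/2) + A'_s f_y (d − d') = 310.2 × (30.7 − 5.5295) + 105.6 × (30.7 − 2.6) = 7807.9 + 2967.4 = 10775.3 kip·in = 10775.3/12 = 897.94 kip·ft.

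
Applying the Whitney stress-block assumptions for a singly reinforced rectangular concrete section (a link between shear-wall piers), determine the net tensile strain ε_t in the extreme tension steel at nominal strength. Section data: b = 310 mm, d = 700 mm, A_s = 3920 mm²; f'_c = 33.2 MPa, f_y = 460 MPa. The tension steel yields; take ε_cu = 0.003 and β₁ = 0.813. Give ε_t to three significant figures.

a = A_s f_y/(0.85 f'_c b) = 206.12 mm.
β₁ = 0.813, so c = a/β₁ = 206.12/0.813 = 253.53 mm.
From the linear strain diagram with ε_cu = 0.003: ε_t = 0.003 (d − c)/c = 0.003 × (700 − 253.53)/253.53 = 0.00528.
Since ε_t ≥ 0.005, the section is tension-controlled.

ε_t ≈ 0.00528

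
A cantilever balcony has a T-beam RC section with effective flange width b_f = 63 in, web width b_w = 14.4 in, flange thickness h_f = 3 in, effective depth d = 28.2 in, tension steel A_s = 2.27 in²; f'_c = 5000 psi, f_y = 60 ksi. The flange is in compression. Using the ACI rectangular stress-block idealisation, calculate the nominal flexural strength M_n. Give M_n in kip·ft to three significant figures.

M_n ≈ 317 kip·ft

Tension: T = A_s f_y = 2.27 × 60 = 136.2 kips.
Try a within the flange: a = T/(0.85 f'_c b_f) = 136.2/(0.85 × 5 × 63) = 0.509 in.
Since a = 0.509 ≤ h_f = 3 in, the stress block lies entirely in the flange; analyse as a rectangular beam of width b_f.
M_n = T(d − a/2) = 136.2 × (28.2 − 0.2545) = 3806.2 kip·in.
M_n = 3806.2/12 = 317.18 kip·ft.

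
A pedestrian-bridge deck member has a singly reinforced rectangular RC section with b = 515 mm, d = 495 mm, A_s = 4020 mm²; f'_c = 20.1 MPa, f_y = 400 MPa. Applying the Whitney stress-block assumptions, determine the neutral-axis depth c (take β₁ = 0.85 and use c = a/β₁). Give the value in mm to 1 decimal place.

c ≈ 215.0 mm

T = A_s f_y = 4020 × 400 = 1608000 N = 1608 kN.
Setting C = 0.85 f'_c a b equal to T: a = 1608000/(0.85 × 20.1 × 515) = 182.753 mm.
With β₁ = 0.85, c = a/β₁ = 182.753/0.85 = 215.0 mm.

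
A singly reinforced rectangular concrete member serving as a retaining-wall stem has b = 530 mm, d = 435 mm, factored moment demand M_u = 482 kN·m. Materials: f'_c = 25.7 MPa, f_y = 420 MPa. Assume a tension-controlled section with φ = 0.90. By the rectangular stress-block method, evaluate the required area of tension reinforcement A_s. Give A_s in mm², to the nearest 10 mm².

M_n = M_u/φ = 482/0.90 = 535.556 kN·m.
With M_n = 0.85 f'_c a b (d − a/2), solve the quadratic for a:
a = d − √(d² − 2M_n/(0.85 f'_c b)) = 435 − √(435² − 2 × 535.556×10⁶/(0.85 × 25.7 × 530)) = 124.02 mm.
A_s = 0.85 f'_c a b / f_y = 0.85 × 25.7 × 124.02 × 530 / 420 = 3418.8 mm².

A_s ≈ 3420 mm²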